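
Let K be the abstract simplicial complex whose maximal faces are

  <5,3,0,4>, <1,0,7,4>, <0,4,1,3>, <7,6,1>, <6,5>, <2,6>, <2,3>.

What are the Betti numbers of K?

Fix the vertex order 0 < 1 < 2 < 3 < 4 < 5 < 6 < 7 and write every simplex with vertices in increasing order. Then dim K = 3 and the simplices of K are:

  0-simplices (8): [0], [1], [2], [3], [4], [5], [6], [7]
  1-simplices (17): [0,1], [0,3], [0,4], [0,5], [0,7], [1,3], [1,4], [1,6], [1,7], [2,3], [2,6], [3,4], [3,5], [4,5], [4,7], [5,6], [6,7]
  2-simplices (11): [0,1,3], [0,1,4], [0,1,7], [0,3,4], [0,3,5], [0,4,5], [0,4,7], [1,3,4], [1,4,7], [1,6,7], [3,4,5]
  3-simplices (3): [0,1,3,4], [0,1,4,7], [0,3,4,5]

giving chain groups C_0 ≅ Z^8, C_1 ≅ Z^17, C_2 ≅ Z^11, C_3 ≅ Z^3.

Boundary ∂_1: C_1 → C_0 maps an edge to its endpoints' difference, ∂[p,q] = q − p.
This gives a 8×17 integer matrix of rank 7; reducing to Smith normal form yields diagonal entries (1,1,1,1,1,1,1).

The boundary map ∂_2: C_2 → C_1 maps a triangle to the signed sum of its edges. For instance
  ∂[0,4,5] = [4,5] − [0,5] + [0,4],
  ∂[0,3,5] = [3,5] − [0,5] + [0,3].
The 17×11 boundary matrix has rank 8 and Smith normal form diag(1,1,1,1,1,1,1,1).

Boundary ∂_3: C_3 → C_2 sends each 3-simplex σ to the alternating sum Σ_i (−1)^i (σ with its i-th vertex removed). For instance
  ∂[0,3,4,5] = [3,4,5] − [0,4,5] + [0,3,5] − [0,3,4],
  ∂[0,1,3,4] = [1,3,4] − [0,3,4] + [0,1,4] − [0,1,3].
As a 11×3 matrix over Z this has rank 3, with invariant factors (1,1,1).

Reading off H_k = ker ∂_k / im ∂_{k+1}:

  H_0: rank C_0 − rank ∂_1 = 8 − 7 = 1, and the invariant factors of ∂_1 are all 1, so H_0 ≅ Z.
  H_1: rank ker ∂_1 − rank ∂_2 = (17 − 7) − 8 = 2, and the invariant factors of ∂_2 are all 1, so H_1 ≅ Z^2.
  H_2: rank ker ∂_2 − rank ∂_3 = (11 − 8) − 3 = 0, and the invariant factors of ∂_3 are all 1, so H_2 ≅ 0.
  H_3: rank ker ∂_3 − rank ∂_4 = (3 − 3) − 0 = 0, and there is no ∂_4, so H_3 ≅ 0.

As a check, the Euler characteristic is 8 − 17 + 11 − 3 = -1, which agrees with 1 − 2 + 0 − 0 = -1.

Hence the Betti numbers are b_0 = 1, b_1 = 2, b_2 = 0, b_3 = 0.

b_0 = 1, b_1 = 2, b_2 = 0, b_3 = 0.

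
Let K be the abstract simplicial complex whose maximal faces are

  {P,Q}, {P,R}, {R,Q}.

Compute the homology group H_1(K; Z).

Take the total order P < Q < R on the vertex set. Then K (dimension 1) consists of the simplices:

  0-simplices (3): P, Q, R
  1-simplices (3): PQ, PR, QR

giving chain groups C_0 ≅ Z^3, C_1 ≅ Z^3.

Boundary ∂_1: C_1 → C_0 is given by ∂[p,q] = [q] − [p].
As a 3×3 matrix over Z this has rank 2, with invariant factors (1,1).

Reading off H_k = ker ∂_k / im ∂_{k+1}:

  H_1: rank ker ∂_1 − rank ∂_2 = (3 − 2) − 0 = 1, and there is no ∂_2, so H_1 ≅ Z.

H_1 ≅ Z.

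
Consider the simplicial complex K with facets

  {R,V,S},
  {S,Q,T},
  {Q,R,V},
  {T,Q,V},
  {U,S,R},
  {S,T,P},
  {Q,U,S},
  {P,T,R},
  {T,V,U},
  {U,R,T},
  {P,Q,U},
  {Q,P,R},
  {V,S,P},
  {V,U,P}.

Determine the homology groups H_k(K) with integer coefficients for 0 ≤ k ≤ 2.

Fix the vertex order P < Q < R < S < T < U < V and write every simplex with vertices in increasing order. Then dim K = 2 and the simplices of K are:

  0-simplices (7): P, Q, R, S, T, U, V
  1-simplices (21): PQ, PR, PS, PT, PU, PV, QR, QS, QT, QU, QV, RS, RT, RU, RV, ST, SU, SV, TU, TV, UV
  2-simplices (14): PQR, PQU, PRT, PST, PSV, PUV, QRV, QST, QSU, QTV, RSU, RSV, RTU, TUV

so the chain groups are C_0 ≅ Z^7, C_1 ≅ Z^21, C_2 ≅ Z^14.

Boundary ∂_1: C_1 → C_0 maps an edge to its endpoints' difference, ∂[p,q] = q − p.
The 7×21 boundary matrix has rank 6 and Smith normal form diag(1,1,1,1,1,1).

Boundary ∂_2: C_2 → C_1 acts by ∂[p,q,r] = [q,r] − [p,r] + [p,q]. For instance
  ∂QRV = RV − QV + QR,
  ∂RTU = TU − RU + RT.
The 21×14 boundary matrix has rank 13 and Smith normal form diag(1,1,1,1,1,1,1,1,1,1,1,1,1).

Reading off H_k = ker ∂_k / im ∂_{k+1}:

  H_0: rank C_0 − rank ∂_1 = 7 − 6 = 1, and the invariant factors of ∂_1 are all 1, so H_0 = Z.
  H_1: rank ker ∂_1 − rank ∂_2 = (21 − 6) − 13 = 2, and the invariant factors of ∂_2 are all 1, so H_1 = Z^2.
  H_2: rank ker ∂_2 − rank ∂_3 = (14 − 13) − 0 = 1, and there is no ∂_3, so H_2 = Z.

H_0 = Z,  H_1 = Z^2,  H_2 = Z.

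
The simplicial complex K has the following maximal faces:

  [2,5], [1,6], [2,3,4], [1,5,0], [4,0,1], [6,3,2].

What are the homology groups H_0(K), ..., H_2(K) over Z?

H_0 = Z,  H_1 = Z^2,  H_2 = 0.

We work with the vertex ordering 0 < 1 < 2 < 3 < 4 < 5 < 6. The simplices of K, each written with vertices in increasing order, are:

  0-simplices (7): [0], [1], [2], [3], [4], [5], [6]
  1-simplices (12): [0,1], [0,4], [0,5], [1,4], [1,5], [1,6], [2,3], [2,4], [2,5], [2,6], [3,4], [3,6]
  2-simplices (4): [0,1,4], [0,1,5], [2,3,4], [2,3,6]

giving chain groups C_0 ≅ Z^7, C_1 ≅ Z^12, C_2 ≅ Z^4.

Boundary ∂_1: C_1 → C_0 sends each edge [p,q] (with p < q) to q − p.
The resulting 7×12 matrix has rank 6, and its Smith normal form has invariant factors (1,1,1,1,1,1).

Boundary ∂_2: C_2 → C_1 acts by ∂[p,q,r] = [q,r] − [p,r] + [p,q]. For instance
  ∂[0,1,4] = [1,4] − [0,4] + [0,1],
  ∂[0,1,5] = [1,5] − [0,5] + [0,1].
As a 12×4 matrix over Z this has rank 4, with invariant factors (1,1,1,1).

Computing H_k = (kernel of ∂_k) / (image of ∂_{k+1}):

  H_0: rank C_0 − rank ∂_1 = 7 − 6 = 1, and the invariant factors of ∂_1 are all 1, so H_0 ≅ Z.
  H_1: rank ker ∂_1 − rank ∂_2 = (12 − 6) − 4 = 2, and the invariant factors of ∂_2 are all 1, so H_1 ≅ Z^2.
  H_2: rank ker ∂_2 − rank ∂_3 = (4 − 4) − 0 = 0, and there is no ∂_3, so H_2 ≅ 0.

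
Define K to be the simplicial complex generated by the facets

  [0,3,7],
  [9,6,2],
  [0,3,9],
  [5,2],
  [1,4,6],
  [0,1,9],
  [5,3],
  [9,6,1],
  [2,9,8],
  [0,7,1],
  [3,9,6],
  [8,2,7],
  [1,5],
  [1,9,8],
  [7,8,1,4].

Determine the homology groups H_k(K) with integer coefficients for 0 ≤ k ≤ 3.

Order the vertices as 0 < 1 < 2 < 3 < 4 < 5 < 6 < 7 < 8 < 9. Listing each simplex with vertices in this order, K has dimension 3 with simplices:

  0-simplices (10): [0], [1], [2], [3], [4], [5], [6], [7], [8], [9]
  1-simplices (25): (25 of them)
  2-simplices (15): [0,1,7], [0,1,9], [0,3,7], [0,3,9], [1,4,6], [1,4,7], [1,4,8], [1,6,9], [1,7,8], [1,8,9], [2,6,9], [2,7,8], [2,8,9], [3,6,9], [4,7,8]
  3-simplices (1): [1,4,7,8]

so the chain groups are C_0 ≅ Z^10, C_1 ≅ Z^25, C_2 ≅ Z^15, C_3 ≅ Z^1.

∂_1: C_1 → C_0 is given by ∂[p,q] = [q] − [p]. For instance
  ∂[3,9] = [9] − [3].
The resulting 10×25 matrix has rank 9, and its Smith normal form has invariant factors (1,1,1,1,1,1,1,1,1).

Boundary ∂_2: C_2 → C_1 acts by ∂[p,q,r] = [q,r] − [p,r] + [p,q]. For instance
  ∂[0,3,7] = [3,7] − [0,7] + [0,3],
  ∂[1,8,9] = [8,9] − [1,9] + [1,8].
This gives a 25×15 integer matrix of rank 14; reducing to Smith normal form yields diagonal entries (1,1,1,1,1,1,1,1,1,1,1,1,1,1).

Boundary ∂_3: C_3 → C_2 sends each 3-simplex σ to the alternating sum Σ_i (−1)^i (σ with its i-th vertex removed). For instance
  ∂[1,4,7,8] = [4,7,8] − [1,7,8] + [1,4,8] − [1,4,7].
The resulting 15×1 matrix has rank 1, and its Smith normal form has invariant factors (1).

From H_k ≅ ker(∂_k) / im(∂_{k+1}) we obtain:

  H_0: rank C_0 − rank ∂_1 = 10 − 9 = 1, and the invariant factors of ∂_1 are all 1, so H_0 = Z.
  H_1: rank ker ∂_1 − rank ∂_2 = (25 − 9) − 14 = 2, and the invariant factors of ∂_2 are all 1, so H_1 = Z^2.
  H_2: rank ker ∂_2 − rank ∂_3 = (15 − 14) − 1 = 0, and the invariant factors of ∂_3 are all 1, so H_2 = 0.
  H_3: rank ker ∂_3 − rank ∂_4 = (1 − 1) − 0 = 0, and there is no ∂_4, so H_3 = 0.

As a check, the Euler characteristic is 10 − 25 + 15 − 1 = -1, which agrees with 1 − 2 + 0 − 0 = -1.

H_0 ≅ Z,  H_1 ≅ Z^2,  H_2 = 0,  H_3 = 0.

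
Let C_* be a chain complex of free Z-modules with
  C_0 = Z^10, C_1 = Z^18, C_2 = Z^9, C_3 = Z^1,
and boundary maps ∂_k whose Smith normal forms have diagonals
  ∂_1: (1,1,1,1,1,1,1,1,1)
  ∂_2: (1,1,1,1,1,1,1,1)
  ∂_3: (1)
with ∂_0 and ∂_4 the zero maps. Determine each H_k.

H_0: b_0 = 10 − 0 − 9 = 1; torsion from ∂_1 factors > 1: none. So H_0 ≅ Z.
H_1: b_1 = 18 − 9 − 8 = 1; torsion from ∂_2 factors > 1: none. So H_1 ≅ Z.
H_2: b_2 = 9 − 8 − 1 = 0; torsion from ∂_3 factors > 1: none. So H_2 ≅ 0.
H_3: b_3 = 1 − 1 − 0 = 0; torsion from ∂_4 factors > 1: none. So H_3 ≅ 0.

H_0 ≅ Z,  H_1 ≅ Z,  H_2 = 0,  H_3 = 0.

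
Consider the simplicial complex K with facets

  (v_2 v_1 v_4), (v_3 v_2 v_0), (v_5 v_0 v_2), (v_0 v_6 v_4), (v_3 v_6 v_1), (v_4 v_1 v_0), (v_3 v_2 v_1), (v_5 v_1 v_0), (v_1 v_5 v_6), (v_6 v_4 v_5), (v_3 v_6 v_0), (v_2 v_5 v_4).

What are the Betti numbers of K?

b_0 = 1, b_1 = 0, b_2 = 0.

Take the total order v_0 < v_1 < v_2 < v_3 < v_4 < v_5 < v_6 on the vertex set. Then K (dimension 2) consists of the simplices:

  0-simplices (7): [v_0], [v_1], [v_2], [v_3], [v_4], [v_5], [v_6]
  1-simplices (18): (18 of them)
  2-simplices (12): (12 of them)

Hence C_0 ≅ Z^7, C_1 ≅ Z^18, C_2 ≅ Z^12.

∂_1: C_1 → C_0 maps an edge to its endpoints' difference, ∂[p,q] = q − p. For instance
  ∂[v_1,v_6] = [v_6] − [v_1].
As a 7×18 matrix over Z this has rank 6, with invariant factors (1,1,1,1,1,1).

Boundary ∂_2: C_2 → C_1 sends each 2-simplex [p,q,r] to [q,r] − [p,r] + [p,q]. For instance
  ∂[v_0,v_4,v_6] = [v_4,v_6] − [v_0,v_6] + [v_0,v_4],
  ∂[v_1,v_2,v_3] = [v_2,v_3] − [v_1,v_3] + [v_1,v_2].
This gives a 18×12 integer matrix of rank 12; reducing to Smith normal form yields diagonal entries (1,1,1,1,1,1,1,1,1,1,1,2).

Now H_k = ker ∂_k / im ∂_{k+1}, so:

  H_0: rank C_0 − rank ∂_1 = 7 − 6 = 1, and the invariant factors of ∂_1 are all 1, so H_0 ≅ Z.
  H_1: rank ker ∂_1 − rank ∂_2 = (18 − 6) − 12 = 0, and ∂_2 has invariant factor 2 > 1, so H_1 ≅ Z/2Z.
  H_2: rank ker ∂_2 − rank ∂_3 = (12 − 12) − 0 = 0, and there is no ∂_3, so H_2 ≅ 0.

Hence the Betti numbers are b_0 = 1, b_1 = 0, b_2 = 0.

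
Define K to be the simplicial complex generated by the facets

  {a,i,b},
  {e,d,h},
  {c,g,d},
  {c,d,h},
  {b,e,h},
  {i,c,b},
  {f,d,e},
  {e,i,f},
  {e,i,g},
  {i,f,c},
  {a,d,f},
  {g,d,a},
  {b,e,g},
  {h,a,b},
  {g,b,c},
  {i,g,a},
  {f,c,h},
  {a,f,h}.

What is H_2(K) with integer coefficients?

H_2 = 0.

Order the vertices as a < b < c < d < e < f < g < h < i. Listing each simplex with vertices in this order, K has dimension 2 with simplices:

  0-simplices (9): a, b, c, d, e, f, g, h, i
  1-simplices (27): ab, ad, af, ag, ah, ai, bc, be, bg, bh, bi, cd, cf, cg, ch, ci, de, df, dg, dh, ef, eg, eh, ei, fh, fi, gi
  2-simplices (18): abh, abi, adf, adg, afh, agi, bcg, bci, beg, beh, cdg, cdh, cfh, cfi, def, deh, efi, egi

giving chain groups C_0 ≅ Z^9, C_1 ≅ Z^27, C_2 ≅ Z^18.

∂_1: C_1 → C_0 is given by ∂[p,q] = [q] − [p]. For instance
  ∂fh = h − f.
As a 9×27 matrix over Z this has rank 8, with invariant factors (1,1,1,1,1,1,1,1).

∂_2: C_2 → C_1 acts by ∂[p,q,r] = [q,r] − [p,r] + [p,q]. For instance
  ∂def = ef − df + de,
  ∂beh = eh − bh + be.
This gives a 27×18 integer matrix of rank 18; reducing to Smith normal form yields diagonal entries (1,1,1,1,1,1,1,1,1,1,1,1,1,1,1,1,1,2).

From H_k ≅ ker(∂_k) / im(∂_{k+1}) we obtain:

  H_2: rank ker ∂_2 − rank ∂_3 = (18 − 18) − 0 = 0, and there is no ∂_3, so H_2 = 0.

(K is a triangulation of the Klein bottle.)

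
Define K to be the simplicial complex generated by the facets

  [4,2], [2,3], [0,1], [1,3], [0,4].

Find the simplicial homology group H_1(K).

H_1 = Z.

We work with the vertex ordering 0 < 1 < 2 < 3 < 4. The simplices of K, each written with vertices in increasing order, are:

  0-simplices (5): [0], [1], [2], [3], [4]
  1-simplices (5): [0,1], [0,4], [1,3], [2,3], [2,4]

Hence C_0 ≅ Z^5, C_1 ≅ Z^5.

Boundary ∂_1: C_1 → C_0 sends each edge [p,q] (with p < q) to q − p.
The resulting 5×5 matrix has rank 4, and its Smith normal form has invariant factors (1,1,1,1).

Now H_k = ker ∂_k / im ∂_{k+1}, so:

  H_1: rank ker ∂_1 − rank ∂_2 = (5 − 4) − 0 = 1, and there is no ∂_2, so H_1 ≅ Z.

(K is a triangulation of the circle S^1.)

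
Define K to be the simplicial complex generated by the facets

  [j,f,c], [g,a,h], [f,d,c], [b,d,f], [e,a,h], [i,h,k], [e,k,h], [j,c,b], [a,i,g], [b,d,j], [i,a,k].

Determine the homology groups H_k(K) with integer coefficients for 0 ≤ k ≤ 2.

Order the vertices as a < b < c < d < e < f < g < h < i < j < k. Listing each simplex with vertices in this order, K has dimension 2 with simplices:

  0-simplices (11): a, b, c, d, e, f, g, h, i, j, k
  1-simplices (22): ae, ag, ah, ai, ak, bc, bd, bf, bj, cd, cf, cj, df, dj, eh, ek, fj, gh, gi, hi, hk, ik
  2-simplices (11): aeh, agh, agi, aik, bcj, bdf, bdj, cdf, cfj, ehk, hik

giving chain groups C_0 ≅ Z^11, C_1 ≅ Z^22, C_2 ≅ Z^11.

The boundary map ∂_1: C_1 → C_0 maps an edge to its endpoints' difference, ∂[p,q] = q − p.
The resulting 11×22 matrix has rank 9, and its Smith normal form has invariant factors (1,1,1,1,1,1,1,1,1).

∂_2: C_2 → C_1 maps a triangle to the signed sum of its edges. For instance
  ∂ehk = hk − ek + eh,
  ∂bdj = dj − bj + bd.
The resulting 22×11 matrix has rank 11, and its Smith normal form has invariant factors (1,1,1,1,1,1,1,1,1,1,1).

From H_k ≅ ker(∂_k) / im(∂_{k+1}) we obtain:

  H_0: rank C_0 − rank ∂_1 = 11 − 9 = 2, and the invariant factors of ∂_1 are all 1, so H_0 ≅ Z^2.
  H_1: rank ker ∂_1 − rank ∂_2 = (22 − 9) − 11 = 2, and the invariant factors of ∂_2 are all 1, so H_1 ≅ Z^2.
  H_2: rank ker ∂_2 − rank ∂_3 = (11 − 11) − 0 = 0, and there is no ∂_3, so H_2 ≅ 0.

H_0 ≅ Z^2,  H_1 ≅ Z^2,  H_2 = 0.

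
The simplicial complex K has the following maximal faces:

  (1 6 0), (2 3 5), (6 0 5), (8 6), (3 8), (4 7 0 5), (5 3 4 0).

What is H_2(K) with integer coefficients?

Fix the vertex order 0 < 1 < 2 < 3 < 4 < 5 < 6 < 7 < 8 and write every simplex with vertices in increasing order. Then dim K = 3 and the simplices of K are:

  0-simplices (9): [0], [1], [2], [3], [4], [5], [6], [7], [8]
  1-simplices (17): [0,1], [0,3], [0,4], [0,5], [0,6], [0,7], [1,6], [2,3], [2,5], [3,4], [3,5], [3,8], [4,5], [4,7], [5,6], [5,7], [6,8]
  2-simplices (10): [0,1,6], [0,3,4], [0,3,5], [0,4,5], [0,4,7], [0,5,6], [0,5,7], [2,3,5], [3,4,5], [4,5,7]
  3-simplices (2): [0,3,4,5], [0,4,5,7]

giving chain groups C_0 ≅ Z^9, C_1 ≅ Z^17, C_2 ≅ Z^10, C_3 ≅ Z^2.

The boundary map ∂_1: C_1 → C_0 is given by ∂[p,q] = [q] − [p]. For instance
  ∂[1,6] = [6] − [1].
As a 9×17 matrix over Z this has rank 8, with invariant factors (1,1,1,1,1,1,1,1).

Boundary ∂_2: C_2 → C_1 sends each 2-simplex [p,q,r] to [q,r] − [p,r] + [p,q]. For instance
  ∂[0,5,7] = [5,7] − [0,7] + [0,5],
  ∂[0,3,5] = [3,5] − [0,5] + [0,3].
As a 17×10 matrix over Z this has rank 8, with invariant factors (1,1,1,1,1,1,1,1).

The boundary map ∂_3: C_3 → C_2 sends each 3-simplex σ to the alternating sum Σ_i (−1)^i (σ with its i-th vertex removed). For instance
  ∂[0,3,4,5] = [3,4,5] − [0,4,5] + [0,3,5] − [0,3,4],
  ∂[0,4,5,7] = [4,5,7] − [0,5,7] + [0,4,7] − [0,4,5].
The resulting 10×2 matrix has rank 2, and its Smith normal form has invariant factors (1,1).

Now H_k = ker ∂_k / im ∂_{k+1}, so:

  H_2: rank ker ∂_2 − rank ∂_3 = (10 − 8) − 2 = 0, and the invariant factors of ∂_3 are all 1, so H_2 ≅ 0.

H_2 = 0.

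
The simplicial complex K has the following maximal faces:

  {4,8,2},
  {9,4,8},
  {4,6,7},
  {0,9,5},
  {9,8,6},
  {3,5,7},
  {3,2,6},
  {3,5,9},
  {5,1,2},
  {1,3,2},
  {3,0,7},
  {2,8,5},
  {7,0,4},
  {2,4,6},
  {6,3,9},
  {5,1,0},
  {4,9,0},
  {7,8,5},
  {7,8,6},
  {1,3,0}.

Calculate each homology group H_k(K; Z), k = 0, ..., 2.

H_0 = Z,  H_1 = Z × Z/2,  H_2 = 0.

We work with the vertex ordering 0 < 1 < 2 < 3 < 4 < 5 < 6 < 7 < 8 < 9. The simplices of K, each written with vertices in increasing order, are:

  0-simplices (10): [0], [1], [2], [3], [4], [5], [6], [7], [8], [9]
  1-simplices (30): (30 of them)
  2-simplices (20): (20 of them)

so the chain groups are C_0 ≅ Z^10, C_1 ≅ Z^30, C_2 ≅ Z^20.

The boundary map ∂_1: C_1 → C_0 sends each edge [p,q] (with p < q) to q − p.
The resulting 10×30 matrix has rank 9, and its Smith normal form has invariant factors (1,1,1,1,1,1,1,1,1).

The boundary map ∂_2: C_2 → C_1 maps a triangle to the signed sum of its edges. For instance
  ∂[6,7,8] = [7,8] − [6,8] + [6,7],
  ∂[3,6,9] = [6,9] − [3,9] + [3,6].
The resulting 30×20 matrix has rank 20, and its Smith normal form has invariant factors (1,1,1,1,1,1,1,1,1,1,1,1,1,1,1,1,1,1,1,2).

From H_k ≅ ker(∂_k) / im(∂_{k+1}) we obtain:

  H_0: rank C_0 − rank ∂_1 = 10 − 9 = 1, and the invariant factors of ∂_1 are all 1, so H_0 ≅ Z.
  H_1: rank ker ∂_1 − rank ∂_2 = (30 − 9) − 20 = 1, and ∂_2 has invariant factor 2 > 1, so H_1 ≅ Z × Z/2.
  H_2: rank ker ∂_2 − rank ∂_3 = (20 − 20) − 0 = 0, and there is no ∂_3, so H_2 ≅ 0.

As a check, the Euler characteristic is 10 − 30 + 20 = 0, which agrees with 1 − 1 + 0 = 0.
(K is a triangulation of the Klein bottle.)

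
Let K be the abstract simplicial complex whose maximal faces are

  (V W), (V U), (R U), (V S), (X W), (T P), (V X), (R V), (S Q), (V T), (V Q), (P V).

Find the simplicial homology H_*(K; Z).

H_0 ≅ Z,  H_1 ≅ Z^4.

Take the total order P < Q < R < S < T < U < V < W < X on the vertex set. Then K (dimension 1) consists of the simplices:

  0-simplices (9): P, Q, R, S, T, U, V, W, X
  1-simplices (12): PT, PV, QS, QV, RU, RV, SV, TV, UV, VW, VX, WX

giving chain groups C_0 ≅ Z^9, C_1 ≅ Z^12.

The boundary map ∂_1: C_1 → C_0 is given by ∂[p,q] = [q] − [p]. For instance
  ∂UV = V − U.
This gives a 9×12 integer matrix of rank 8; reducing to Smith normal form yields diagonal entries (1,1,1,1,1,1,1,1).

From H_k ≅ ker(∂_k) / im(∂_{k+1}) we obtain:

  H_0: rank C_0 − rank ∂_1 = 9 − 8 = 1, and the invariant factors of ∂_1 are all 1, so H_0 = Z.
  H_1: rank ker ∂_1 − rank ∂_2 = (12 − 8) − 0 = 4, and there is no ∂_2, so H_1 = Z^4.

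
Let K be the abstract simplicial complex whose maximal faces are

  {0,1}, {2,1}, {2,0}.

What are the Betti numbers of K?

We work with the vertex ordering 0 < 1 < 2. The simplices of K, each written with vertices in increasing order, are:

  0-simplices (3): [0], [1], [2]
  1-simplices (3): [0,1], [0,2], [1,2]

so the chain groups are C_0 ≅ Z^3, C_1 ≅ Z^3.

Boundary ∂_1: C_1 → C_0 maps an edge to its endpoints' difference, ∂[p,q] = q − p.
The resulting 3×3 matrix has rank 2, and its Smith normal form has invariant factors (1,1).

From H_k ≅ ker(∂_k) / im(∂_{k+1}) we obtain:

  H_0: rank C_0 − rank ∂_1 = 3 − 2 = 1, and the invariant factors of ∂_1 are all 1, so H_0 = Z.
  H_1: rank ker ∂_1 − rank ∂_2 = (3 − 2) − 0 = 1, and there is no ∂_2, so H_1 = Z.

As a check, the Euler characteristic is 3 − 3 = 0, which agrees with 1 − 1 = 0.

Hence the Betti numbers are b_0 = 1, b_1 = 1.

b_0 = 1, b_1 = 1.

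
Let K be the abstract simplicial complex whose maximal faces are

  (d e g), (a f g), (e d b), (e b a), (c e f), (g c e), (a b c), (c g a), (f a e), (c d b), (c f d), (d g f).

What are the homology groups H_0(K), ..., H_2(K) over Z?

H_0 = Z,  H_1 = Z/2,  H_2 = 0.

Order the vertices as a < b < c < d < e < f < g. Listing each simplex with vertices in this order, K has dimension 2 with simplices:

  0-simplices (7): a, b, c, d, e, f, g
  1-simplices (18): ab, ac, ae, af, ag, bc, bd, be, cd, ce, cf, cg, de, df, dg, ef, eg, fg
  2-simplices (12): abc, abe, acg, aef, afg, bcd, bde, cdf, cef, ceg, deg, dfg

giving chain groups C_0 ≅ Z^7, C_1 ≅ Z^18, C_2 ≅ Z^12.

∂_1: C_1 → C_0 sends each edge [p,q] (with p < q) to q − p.
As a 7×18 matrix over Z this has rank 6, with invariant factors (1,1,1,1,1,1).

The boundary map ∂_2: C_2 → C_1 maps a triangle to the signed sum of its edges. For instance
  ∂dfg = fg − dg + df,
  ∂afg = fg − ag + af.
The resulting 18×12 matrix has rank 12, and its Smith normal form has invariant factors (1,1,1,1,1,1,1,1,1,1,1,2).

Computing H_k = (kernel of ∂_k) / (image of ∂_{k+1}):

  H_0: rank C_0 − rank ∂_1 = 7 − 6 = 1, and the invariant factors of ∂_1 are all 1, so H_0 ≅ Z.
  H_1: rank ker ∂_1 − rank ∂_2 = (18 − 6) − 12 = 0, and ∂_2 has invariant factor 2 > 1, so H_1 ≅ Z/2.
  H_2: rank ker ∂_2 − rank ∂_3 = (12 − 12) − 0 = 0, and there is no ∂_3, so H_2 ≅ 0.

As a check, the Euler characteristic is 7 − 18 + 12 = 1, which agrees with 1 − 0 + 0 = 1.
(K is a triangulation of the real projective plane RP^2.)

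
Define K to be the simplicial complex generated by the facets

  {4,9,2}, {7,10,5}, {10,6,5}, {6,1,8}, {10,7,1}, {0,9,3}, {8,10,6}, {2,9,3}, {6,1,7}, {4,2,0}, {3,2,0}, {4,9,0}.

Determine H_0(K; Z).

H_0 ≅ Z^2.

We work with the vertex ordering 0 < 1 < 2 < 3 < 4 < 5 < 6 < 7 < 8 < 9 < 10. The simplices of K, each written with vertices in increasing order, are:

  0-simplices (11): [0], [1], [2], [3], [4], [5], [6], [7], [8], [9], [10]
  1-simplices (21): [0,2], [0,3], [0,4], [0,9], [1,6], [1,7], [1,8], [1,10], [2,3], [2,4], [2,9], [3,9], [4,9], [5,6], [5,7], [5,10], [6,7], [6,8], [6,10], [7,10], [8,10]
  2-simplices (12): [0,2,3], [0,2,4], [0,3,9], [0,4,9], [1,6,7], [1,6,8], [1,7,10], [2,3,9], [2,4,9], [5,6,10], [5,7,10], [6,8,10]

Hence C_0 ≅ Z^11, C_1 ≅ Z^21, C_2 ≅ Z^12.

Boundary ∂_1: C_1 → C_0 is given by ∂[p,q] = [q] − [p]. For instance
  ∂[7,10] = [10] − [7].
As a 11×21 matrix over Z this has rank 9, with invariant factors (1,1,1,1,1,1,1,1,1).

The boundary map ∂_2: C_2 → C_1 maps a triangle to the signed sum of its edges. For instance
  ∂[1,6,7] = [6,7] − [1,7] + [1,6],
  ∂[2,3,9] = [3,9] − [2,9] + [2,3].
As a 21×12 matrix over Z this has rank 11, with invariant factors (1,1,1,1,1,1,1,1,1,1,1).

From H_k ≅ ker(∂_k) / im(∂_{k+1}) we obtain:

  H_0: rank C_0 − rank ∂_1 = 11 − 9 = 2, and the invariant factors of ∂_1 are all 1, so H_0 ≅ Z^2.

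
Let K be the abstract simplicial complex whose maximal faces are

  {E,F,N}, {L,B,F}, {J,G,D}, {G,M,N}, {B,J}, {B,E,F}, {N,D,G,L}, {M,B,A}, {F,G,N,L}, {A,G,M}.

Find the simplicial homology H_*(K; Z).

H_0 ≅ Z,  H_1 ≅ Z^2,  H_2 = 0,  H_3 = 0.

We work with the vertex ordering A < B < D < E < F < G < J < L < M < N. The simplices of K, each written with vertices in increasing order, are:

  0-simplices (10): A, B, D, E, F, G, J, L, M, N
  1-simplices (23): AB, AG, AM, BE, BF, BJ, BL, BM, DG, DJ, DL, DN, EF, EN, FG, FL, FN, GJ, GL, GM, GN, LN, MN
  2-simplices (14): ABM, AGM, BEF, BFL, DGJ, DGL, DGN, DLN, EFN, FGL, FGN, FLN, GLN, GMN
  3-simplices (2): DGLN, FGLN

Hence C_0 ≅ Z^10, C_1 ≅ Z^23, C_2 ≅ Z^14, C_3 ≅ Z^2.

The boundary map ∂_1: C_1 → C_0 maps an edge to its endpoints' difference, ∂[p,q] = q − p. For instance
  ∂EF = F − E.
As a 10×23 matrix over Z this has rank 9, with invariant factors (1,1,1,1,1,1,1,1,1).

∂_2: C_2 → C_1 acts by ∂[p,q,r] = [q,r] − [p,r] + [p,q]. For instance
  ∂DGJ = GJ − DJ + DG,
  ∂BFL = FL − BL + BF.
This gives a 23×14 integer matrix of rank 12; reducing to Smith normal form yields diagonal entries (1,1,1,1,1,1,1,1,1,1,1,1).

The boundary map ∂_3: C_3 → C_2 sends each 3-simplex σ to the alternating sum Σ_i (−1)^i (σ with its i-th vertex removed). For instance
  ∂FGLN = GLN − FLN + FGN − FGL,
  ∂DGLN = GLN − DLN + DGN − DGL.
The resulting 14×2 matrix has rank 2, and its Smith normal form has invariant factors (1,1).

Reading off H_k = ker ∂_k / im ∂_{k+1}:

  H_0: rank C_0 − rank ∂_1 = 10 − 9 = 1, and the invariant factors of ∂_1 are all 1, so H_0 = Z.
  H_1: rank ker ∂_1 − rank ∂_2 = (23 − 9) − 12 = 2, and the invariant factors of ∂_2 are all 1, so H_1 = Z^2.
  H_2: rank ker ∂_2 − rank ∂_3 = (14 − 12) − 2 = 0, and the invariant factors of ∂_3 are all 1, so H_2 = 0.
  H_3: rank ker ∂_3 − rank ∂_4 = (2 − 2) − 0 = 0, and there is no ∂_4, so H_3 = 0.

As a check, the Euler characteristic is 10 − 23 + 14 − 2 = -1, which agrees with 1 − 2 + 0 − 0 = -1.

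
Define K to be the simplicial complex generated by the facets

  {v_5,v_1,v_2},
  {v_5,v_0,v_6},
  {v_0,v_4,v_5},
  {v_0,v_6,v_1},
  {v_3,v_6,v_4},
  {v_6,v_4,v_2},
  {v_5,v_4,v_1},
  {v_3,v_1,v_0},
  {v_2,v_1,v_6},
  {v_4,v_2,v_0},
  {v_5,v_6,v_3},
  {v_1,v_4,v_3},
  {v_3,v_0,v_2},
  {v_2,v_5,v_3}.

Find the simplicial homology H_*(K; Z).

H_0 = Z,  H_1 = Z^2,  H_2 = Z.

Take the total order v_0 < v_1 < v_2 < v_3 < v_4 < v_5 < v_6 on the vertex set. Then K (dimension 2) consists of the simplices:

  0-simplices (7): [v_0], [v_1], [v_2], [v_3], [v_4], [v_5], [v_6]
  1-simplices (21): (21 of them)
  2-simplices (14): (14 of them)

giving chain groups C_0 ≅ Z^7, C_1 ≅ Z^21, C_2 ≅ Z^14.

The boundary map ∂_1: C_1 → C_0 is given by ∂[p,q] = [q] − [p]. For instance
  ∂[v_0,v_6] = [v_6] − [v_0].
The 7×21 boundary matrix has rank 6 and Smith normal form diag(1,1,1,1,1,1).

∂_2: C_2 → C_1 sends each 2-simplex [p,q,r] to [q,r] − [p,r] + [p,q]. For instance
  ∂[v_1,v_3,v_4] = [v_3,v_4] − [v_1,v_4] + [v_1,v_3],
  ∂[v_2,v_3,v_5] = [v_3,v_5] − [v_2,v_5] + [v_2,v_3].
This gives a 21×14 integer matrix of rank 13; reducing to Smith normal form yields diagonal entries (1,1,1,1,1,1,1,1,1,1,1,1,1).

Now H_k = ker ∂_k / im ∂_{k+1}, so:

  H_0: rank C_0 − rank ∂_1 = 7 − 6 = 1, and the invariant factors of ∂_1 are all 1, so H_0 ≅ Z.
  H_1: rank ker ∂_1 − rank ∂_2 = (21 − 6) − 13 = 2, and the invariant factors of ∂_2 are all 1, so H_1 ≅ Z^2.
  H_2: rank ker ∂_2 − rank ∂_3 = (14 − 13) − 0 = 1, and there is no ∂_3, so H_2 ≅ Z.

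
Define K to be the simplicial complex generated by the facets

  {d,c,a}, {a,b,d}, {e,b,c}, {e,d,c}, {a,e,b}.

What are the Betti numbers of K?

b_0 = 1, b_1 = 1, b_2 = 0.

Fix the vertex order a < b < c < d < e and write every simplex with vertices in increasing order. Then dim K = 2 and the simplices of K are:

  0-simplices (5): a, b, c, d, e
  1-simplices (10): ab, ac, ad, ae, bc, bd, be, cd, ce, de
  2-simplices (5): abd, abe, acd, bce, cde

giving chain groups C_0 ≅ Z^5, C_1 ≅ Z^10, C_2 ≅ Z^5.

The boundary map ∂_1: C_1 → C_0 maps an edge to its endpoints' difference, ∂[p,q] = q − p. For instance
  ∂bd = d − b.
The resulting 5×10 matrix has rank 4, and its Smith normal form has invariant factors (1,1,1,1).

Boundary ∂_2: C_2 → C_1 acts by ∂[p,q,r] = [q,r] − [p,r] + [p,q]. For instance
  ∂abd = bd − ad + ab,
  ∂cde = de − ce + cd.
The resulting 10×5 matrix has rank 5, and its Smith normal form has invariant factors (1,1,1,1,1).

From H_k ≅ ker(∂_k) / im(∂_{k+1}) we obtain:

  H_0: rank C_0 − rank ∂_1 = 5 − 4 = 1, and the invariant factors of ∂_1 are all 1, so H_0 = Z.
  H_1: rank ker ∂_1 − rank ∂_2 = (10 − 4) − 5 = 1, and the invariant factors of ∂_2 are all 1, so H_1 = Z.
  H_2: rank ker ∂_2 − rank ∂_3 = (5 − 5) − 0 = 0, and there is no ∂_3, so H_2 = 0.

As a check, the Euler characteristic is 5 − 10 + 5 = 0, which agrees with 1 − 1 + 0 = 0.

Hence the Betti numbers are b_0 = 1, b_1 = 1, b_2 = 0.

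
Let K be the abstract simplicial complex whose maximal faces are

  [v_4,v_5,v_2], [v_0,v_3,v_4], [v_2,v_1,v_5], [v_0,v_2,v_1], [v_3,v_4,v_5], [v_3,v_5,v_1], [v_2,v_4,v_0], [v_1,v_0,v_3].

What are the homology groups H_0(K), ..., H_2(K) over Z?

H_0 = Z,  H_1 = 0,  H_2 = Z.

K has 6 vertices, 12 edges, 8 triangles.
rank ∂_0 = 0, rank ∂_1 = 5 ⇒ b_0 = 6 − 0 − 5 = 1; all invariant factors of ∂_1 are 1 so no torsion. So H_0 ≅ Z.
rank ∂_1 = 5, rank ∂_2 = 7 ⇒ b_1 = 12 − 5 − 7 = 0; all invariant factors of ∂_2 are 1 so no torsion. So H_1 ≅ 0.
rank ∂_2 = 7, rank ∂_3 = 0 ⇒ b_2 = 8 − 7 − 0 = 1. So H_2 ≅ Z.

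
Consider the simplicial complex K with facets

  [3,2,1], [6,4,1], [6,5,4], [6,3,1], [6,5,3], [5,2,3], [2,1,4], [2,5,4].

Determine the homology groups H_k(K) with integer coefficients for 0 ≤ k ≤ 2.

Fix the vertex order 1 < 2 < 3 < 4 < 5 < 6 and write every simplex with vertices in increasing order. Then dim K = 2 and the simplices of K are:

  0-simplices (6): [1], [2], [3], [4], [5], [6]
  1-simplices (12): [1,2], [1,3], [1,4], [1,6], [2,3], [2,4], [2,5], [3,5], [3,6], [4,5], [4,6], [5,6]
  2-simplices (8): [1,2,3], [1,2,4], [1,3,6], [1,4,6], [2,3,5], [2,4,5], [3,5,6], [4,5,6]

giving chain groups C_0 ≅ Z^6, C_1 ≅ Z^12, C_2 ≅ Z^8.

∂_1: C_1 → C_0 sends each edge [p,q] (with p < q) to q − p. For instance
  ∂[5,6] = [6] − [5].
The 6×12 boundary matrix has rank 5 and Smith normal form diag(1,1,1,1,1).

The boundary map ∂_2: C_2 → C_1 maps a triangle to the signed sum of its edges. For instance
  ∂[4,5,6] = [5,6] − [4,6] + [4,5],
  ∂[1,4,6] = [4,6] − [1,6] + [1,4].
The 12×8 boundary matrix has rank 7 and Smith normal form diag(1,1,1,1,1,1,1).

From H_k ≅ ker(∂_k) / im(∂_{k+1}) we obtain:

  H_0: rank C_0 − rank ∂_1 = 6 − 5 = 1, and the invariant factors of ∂_1 are all 1, so H_0 = Z.
  H_1: rank ker ∂_1 − rank ∂_2 = (12 − 5) − 7 = 0, and the invariant factors of ∂_2 are all 1, so H_1 = 0.
  H_2: rank ker ∂_2 − rank ∂_3 = (8 − 7) − 0 = 1, and there is no ∂_3, so H_2 = Z.

H_0 ≅ Z,  H_1 = 0,  H_2 ≅ Z.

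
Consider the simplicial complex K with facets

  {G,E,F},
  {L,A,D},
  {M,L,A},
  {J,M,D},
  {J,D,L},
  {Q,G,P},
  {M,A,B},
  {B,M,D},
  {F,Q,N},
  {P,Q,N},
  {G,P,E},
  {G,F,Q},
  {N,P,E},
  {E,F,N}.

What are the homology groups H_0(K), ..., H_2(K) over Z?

H_0 = Z^2,  H_1 = Z,  H_2 = Z.

Fix the vertex order A < B < D < E < F < G < J < L < M < N < P < Q and write every simplex with vertices in increasing order. Then dim K = 2 and the simplices of K are:

  0-simplices (12): A, B, D, E, F, G, J, L, M, N, P, Q
  1-simplices (24): AB, AD, AL, AM, BD, BM, DJ, DL, DM, EF, EG, EN, EP, FG, FN, FQ, GP, GQ, JL, JM, LM, NP, NQ, PQ
  2-simplices (14): ABM, ADL, ALM, BDM, DJL, DJM, EFG, EFN, EGP, ENP, FGQ, FNQ, GPQ, NPQ

giving chain groups C_0 ≅ Z^12, C_1 ≅ Z^24, C_2 ≅ Z^14.

The boundary map ∂_1: C_1 → C_0 sends each edge [p,q] (with p < q) to q − p. For instance
  ∂PQ = Q − P.
The resulting 12×24 matrix has rank 10, and its Smith normal form has invariant factors (1,1,1,1,1,1,1,1,1,1).

The boundary map ∂_2: C_2 → C_1 maps a triangle to the signed sum of its edges. For instance
  ∂GPQ = PQ − GQ + GP,
  ∂EFG = FG − EG + EF.
The resulting 24×14 matrix has rank 13, and its Smith normal form has invariant factors (1,1,1,1,1,1,1,1,1,1,1,1,1).

Reading off H_k = ker ∂_k / im ∂_{k+1}:

  H_0: rank C_0 − rank ∂_1 = 12 − 10 = 2, and the invariant factors of ∂_1 are all 1, so H_0 ≅ Z^2.
  H_1: rank ker ∂_1 − rank ∂_2 = (24 − 10) − 13 = 1, and the invariant factors of ∂_2 are all 1, so H_1 ≅ Z.
  H_2: rank ker ∂_2 − rank ∂_3 = (14 − 13) − 0 = 1, and there is no ∂_3, so H_2 ≅ Z.

As a check, the Euler characteristic is 12 − 24 + 14 = 2, which agrees with 2 − 1 + 1 = 2.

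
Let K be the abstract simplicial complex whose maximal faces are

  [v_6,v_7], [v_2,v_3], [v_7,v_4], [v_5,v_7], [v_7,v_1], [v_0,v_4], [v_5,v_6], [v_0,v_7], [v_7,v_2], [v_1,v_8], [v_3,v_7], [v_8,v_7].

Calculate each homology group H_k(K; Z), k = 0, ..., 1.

H_0 ≅ Z,  H_1 ≅ Z^4.

Order the vertices as v_0 < v_1 < v_2 < v_3 < v_4 < v_5 < v_6 < v_7 < v_8. Listing each simplex with vertices in this order, K has dimension 1 with simplices:

  0-simplices (9): [v_0], [v_1], [v_2], [v_3], [v_4], [v_5], [v_6], [v_7], [v_8]
  1-simplices (12): [v_0,v_4], [v_0,v_7], [v_1,v_7], [v_1,v_8], [v_2,v_3], [v_2,v_7], [v_3,v_7], [v_4,v_7], [v_5,v_6], [v_5,v_7], [v_6,v_7], [v_7,v_8]

so the chain groups are C_0 ≅ Z^9, C_1 ≅ Z^12.

Boundary ∂_1: C_1 → C_0 is given by ∂[p,q] = [q] − [p].
The resulting 9×12 matrix has rank 8, and its Smith normal form has invariant factors (1,1,1,1,1,1,1,1).

Now H_k = ker ∂_k / im ∂_{k+1}, so:

  H_0: rank C_0 − rank ∂_1 = 9 − 8 = 1, and the invariant factors of ∂_1 are all 1, so H_0 ≅ Z.
  H_1: rank ker ∂_1 − rank ∂_2 = (12 − 8) − 0 = 4, and there is no ∂_2, so H_1 ≅ Z^4.

(K is a triangulation of a wedge of 4 circles.)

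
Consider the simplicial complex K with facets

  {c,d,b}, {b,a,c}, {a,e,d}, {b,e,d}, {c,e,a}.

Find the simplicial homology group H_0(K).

H_0 ≅ Z.

We work with the vertex ordering a < b < c < d < e. The simplices of K, each written with vertices in increasing order, are:

  0-simplices (5): a, b, c, d, e
  1-simplices (10): ab, ac, ad, ae, bc, bd, be, cd, ce, de
  2-simplices (5): abc, ace, ade, bcd, bde

giving chain groups C_0 ≅ Z^5, C_1 ≅ Z^10, C_2 ≅ Z^5.

∂_1: C_1 → C_0 maps an edge to its endpoints' difference, ∂[p,q] = q − p. For instance
  ∂ac = c − a.
This gives a 5×10 integer matrix of rank 4; reducing to Smith normal form yields diagonal entries (1,1,1,1).

∂_2: C_2 → C_1 maps a triangle to the signed sum of its edges. For instance
  ∂abc = bc − ac + ab,
  ∂bde = de − be + bd.
The resulting 10×5 matrix has rank 5, and its Smith normal form has invariant factors (1,1,1,1,1).

Now H_k = ker ∂_k / im ∂_{k+1}, so:

  H_0: rank C_0 − rank ∂_1 = 5 − 4 = 1, and the invariant factors of ∂_1 are all 1, so H_0 ≅ Z.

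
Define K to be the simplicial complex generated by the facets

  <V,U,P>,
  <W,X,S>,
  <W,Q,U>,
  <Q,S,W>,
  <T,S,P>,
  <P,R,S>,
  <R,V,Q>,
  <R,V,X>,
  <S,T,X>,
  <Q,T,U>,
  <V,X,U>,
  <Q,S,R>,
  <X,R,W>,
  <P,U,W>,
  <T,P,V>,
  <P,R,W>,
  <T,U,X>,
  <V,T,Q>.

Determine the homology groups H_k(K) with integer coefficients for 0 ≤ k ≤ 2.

H_0 = Z,  H_1 = Z ⊕ Z/2Z,  H_2 = 0.

Fix the vertex order P < Q < R < S < T < U < V < W < X and write every simplex with vertices in increasing order. Then dim K = 2 and the simplices of K are:

  0-simplices (9): P, Q, R, S, T, U, V, W, X
  1-simplices (27): PR, PS, PT, PU, PV, PW, QR, QS, QT, QU, QV, QW, RS, RV, RW, RX, ST, SW, SX, TU, TV, TX, UV, UW, UX, VX, WX
  2-simplices (18): PRS, PRW, PST, PTV, PUV, PUW, QRS, QRV, QSW, QTU, QTV, QUW, RVX, RWX, STX, SWX, TUX, UVX

so the chain groups are C_0 ≅ Z^9, C_1 ≅ Z^27, C_2 ≅ Z^18.

Boundary ∂_1: C_1 → C_0 sends each edge [p,q] (with p < q) to q − p.
The resulting 9×27 matrix has rank 8, and its Smith normal form has invariant factors (1,1,1,1,1,1,1,1).

Boundary ∂_2: C_2 → C_1 maps a triangle to the signed sum of its edges. For instance
  ∂QTU = TU − QU + QT,
  ∂QTV = TV − QV + QT.
The resulting 27×18 matrix has rank 18, and its Smith normal form has invariant factors (1,1,1,1,1,1,1,1,1,1,1,1,1,1,1,1,1,2).

Now H_k = ker ∂_k / im ∂_{k+1}, so:

  H_0: rank C_0 − rank ∂_1 = 9 − 8 = 1, and the invariant factors of ∂_1 are all 1, so H_0 = Z.
  H_1: rank ker ∂_1 − rank ∂_2 = (27 − 8) − 18 = 1, and ∂_2 has invariant factor 2 > 1, so H_1 = Z ⊕ Z/2Z.
  H_2: rank ker ∂_2 − rank ∂_3 = (18 − 18) − 0 = 0, and there is no ∂_3, so H_2 = 0.

(K is a triangulation of the Klein bottle.)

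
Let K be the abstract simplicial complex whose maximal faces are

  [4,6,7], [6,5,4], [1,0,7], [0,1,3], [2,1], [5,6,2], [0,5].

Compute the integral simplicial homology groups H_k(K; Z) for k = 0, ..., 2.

We work with the vertex ordering 0 < 1 < 2 < 3 < 4 < 5 < 6 < 7. The simplices of K, each written with vertices in increasing order, are:

  0-simplices (8): [0], [1], [2], [3], [4], [5], [6], [7]
  1-simplices (14): [0,1], [0,3], [0,5], [0,7], [1,2], [1,3], [1,7], [2,5], [2,6], [4,5], [4,6], [4,7], [5,6], [6,7]
  2-simplices (5): [0,1,3], [0,1,7], [2,5,6], [4,5,6], [4,6,7]

Hence C_0 ≅ Z^8, C_1 ≅ Z^14, C_2 ≅ Z^5.

The boundary map ∂_1: C_1 → C_0 maps an edge to its endpoints' difference, ∂[p,q] = q − p. For instance
  ∂[1,2] = [2] − [1].
The 8×14 boundary matrix has rank 7 and Smith normal form diag(1,1,1,1,1,1,1).

The boundary map ∂_2: C_2 → C_1 acts by ∂[p,q,r] = [q,r] − [p,r] + [p,q]. For instance
  ∂[4,5,6] = [5,6] − [4,6] + [4,5],
  ∂[2,5,6] = [5,6] − [2,6] + [2,5].
The resulting 14×5 matrix has rank 5, and its Smith normal form has invariant factors (1,1,1,1,1).

Now H_k = ker ∂_k / im ∂_{k+1}, so:

  H_0: rank C_0 − rank ∂_1 = 8 − 7 = 1, and the invariant factors of ∂_1 are all 1, so H_0 ≅ Z.
  H_1: rank ker ∂_1 − rank ∂_2 = (14 − 7) − 5 = 2, and the invariant factors of ∂_2 are all 1, so H_1 ≅ Z^2.
  H_2: rank ker ∂_2 − rank ∂_3 = (5 − 5) − 0 = 0, and there is no ∂_3, so H_2 ≅ 0.

H_0 = Z,  H_1 = Z^2,  H_2 = 0.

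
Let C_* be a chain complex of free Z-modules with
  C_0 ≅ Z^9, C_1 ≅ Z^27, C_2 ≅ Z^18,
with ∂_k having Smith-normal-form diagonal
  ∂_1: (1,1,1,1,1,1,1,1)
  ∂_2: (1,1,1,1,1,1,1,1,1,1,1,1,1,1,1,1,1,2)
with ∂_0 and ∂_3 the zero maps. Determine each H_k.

H_0: b_0 = 9 − 0 − 8 = 1; torsion from ∂_1 factors > 1: none. So H_0 ≅ Z.
H_1: b_1 = 27 − 8 − 18 = 1; torsion from ∂_2 factors > 1: [2]. So H_1 ≅ Z ⊕ Z/2.
H_2: b_2 = 18 − 18 − 0 = 0; torsion from ∂_3 factors > 1: none. So H_2 ≅ 0.

H_0 ≅ Z,  H_1 ≅ Z ⊕ Z/2,  H_2 = 0.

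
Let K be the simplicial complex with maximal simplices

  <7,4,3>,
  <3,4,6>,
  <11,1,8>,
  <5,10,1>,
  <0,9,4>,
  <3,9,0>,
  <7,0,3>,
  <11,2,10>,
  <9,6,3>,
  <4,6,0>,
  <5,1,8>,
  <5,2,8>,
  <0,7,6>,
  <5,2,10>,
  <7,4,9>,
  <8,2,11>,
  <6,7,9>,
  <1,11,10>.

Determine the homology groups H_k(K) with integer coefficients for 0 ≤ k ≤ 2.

We work with the vertex ordering 0 < 1 < 2 < 3 < 4 < 5 < 6 < 7 < 8 < 9 < 10 < 11. The simplices of K, each written with vertices in increasing order, are:

  0-simplices (12): [0], [1], [2], [3], [4], [5], [6], [7], [8], [9], [10], [11]
  1-simplices (27): (27 of them)
  2-simplices (18): (18 of them)

giving chain groups C_0 ≅ Z^12, C_1 ≅ Z^27, C_2 ≅ Z^18.

The boundary map ∂_1: C_1 → C_0 is given by ∂[p,q] = [q] − [p]. For instance
  ∂[5,8] = [8] − [5].
This gives a 12×27 integer matrix of rank 10; reducing to Smith normal form yields diagonal entries (1,1,1,1,1,1,1,1,1,1).

Boundary ∂_2: C_2 → C_1 sends each 2-simplex [p,q,r] to [q,r] − [p,r] + [p,q]. For instance
  ∂[1,5,8] = [5,8] − [1,8] + [1,5],
  ∂[2,5,8] = [5,8] − [2,8] + [2,5].
The 27×18 boundary matrix has rank 17 and Smith normal form diag(1,1,1,1,1,1,1,1,1,1,1,1,1,1,1,1,2).

Reading off H_k = ker ∂_k / im ∂_{k+1}:

  H_0: rank C_0 − rank ∂_1 = 12 − 10 = 2, and the invariant factors of ∂_1 are all 1, so H_0 = Z^2.
  H_1: rank ker ∂_1 − rank ∂_2 = (27 − 10) − 17 = 0, and ∂_2 has invariant factor 2 > 1, so H_1 = Z/2.
  H_2: rank ker ∂_2 − rank ∂_3 = (18 − 17) − 0 = 1, and there is no ∂_3, so H_2 = Z.

(K is a triangulation of the disjoint union of the 2-sphere S^2 and the real projective plane RP^2.)

H_0 ≅ Z^2,  H_1 ≅ Z/2,  H_2 ≅ Z.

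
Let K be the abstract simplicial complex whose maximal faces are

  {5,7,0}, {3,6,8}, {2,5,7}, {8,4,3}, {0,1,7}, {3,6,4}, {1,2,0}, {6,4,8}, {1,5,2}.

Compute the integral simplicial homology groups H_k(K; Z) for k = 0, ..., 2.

H_0 = Z^2,  H_1 = Z,  H_2 = Z.

Fix the vertex order 0 < 1 < 2 < 3 < 4 < 5 < 6 < 7 < 8 and write every simplex with vertices in increasing order. Then dim K = 2 and the simplices of K are:

  0-simplices (9): [0], [1], [2], [3], [4], [5], [6], [7], [8]
  1-simplices (16): [0,1], [0,2], [0,5], [0,7], [1,2], [1,5], [1,7], [2,5], [2,7], [3,4], [3,6], [3,8], [4,6], [4,8], [5,7], [6,8]
  2-simplices (9): [0,1,2], [0,1,7], [0,5,7], [1,2,5], [2,5,7], [3,4,6], [3,4,8], [3,6,8], [4,6,8]

so the chain groups are C_0 ≅ Z^9, C_1 ≅ Z^16, C_2 ≅ Z^9.

∂_1: C_1 → C_0 sends each edge [p,q] (with p < q) to q − p. For instance
  ∂[0,5] = [5] − [0].
The resulting 9×16 matrix has rank 7, and its Smith normal form has invariant factors (1,1,1,1,1,1,1).

Boundary ∂_2: C_2 → C_1 acts by ∂[p,q,r] = [q,r] − [p,r] + [p,q]. For instance
  ∂[3,4,6] = [4,6] − [3,6] + [3,4],
  ∂[0,5,7] = [5,7] − [0,7] + [0,5].
The resulting 16×9 matrix has rank 8, and its Smith normal form has invariant factors (1,1,1,1,1,1,1,1).

Computing H_k = (kernel of ∂_k) / (image of ∂_{k+1}):

  H_0: rank C_0 − rank ∂_1 = 9 − 7 = 2, and the invariant factors of ∂_1 are all 1, so H_0 ≅ Z^2.
  H_1: rank ker ∂_1 − rank ∂_2 = (16 − 7) − 8 = 1, and the invariant factors of ∂_2 are all 1, so H_1 ≅ Z.
  H_2: rank ker ∂_2 − rank ∂_3 = (9 − 8) − 0 = 1, and there is no ∂_3, so H_2 ≅ Z.

As a check, the Euler characteristic is 9 − 16 + 9 = 2, which agrees with 2 − 1 + 1 = 2.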